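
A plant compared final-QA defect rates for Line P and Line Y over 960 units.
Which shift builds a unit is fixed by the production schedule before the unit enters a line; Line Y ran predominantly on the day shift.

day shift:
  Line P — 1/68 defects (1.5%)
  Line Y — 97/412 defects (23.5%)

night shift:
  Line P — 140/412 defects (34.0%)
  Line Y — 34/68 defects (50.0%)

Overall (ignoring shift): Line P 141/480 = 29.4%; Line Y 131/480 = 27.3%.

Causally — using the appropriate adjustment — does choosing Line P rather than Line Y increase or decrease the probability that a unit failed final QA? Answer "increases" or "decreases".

decreases

The shift-specific comparison favours Line P throughout, but the pooled figures favour Line Y. The question is whether to condition on shift.
Nothing the line does changes shift; the imbalance is an allocation artefact. With shift also predicting the outcome, the pooled figure is confounded, and the within-stratum comparison is the causal one.
Within each level — day shift: 1.5% vs 23.5%; night shift: 34.0% vs 50.0% — Line P is lower every time.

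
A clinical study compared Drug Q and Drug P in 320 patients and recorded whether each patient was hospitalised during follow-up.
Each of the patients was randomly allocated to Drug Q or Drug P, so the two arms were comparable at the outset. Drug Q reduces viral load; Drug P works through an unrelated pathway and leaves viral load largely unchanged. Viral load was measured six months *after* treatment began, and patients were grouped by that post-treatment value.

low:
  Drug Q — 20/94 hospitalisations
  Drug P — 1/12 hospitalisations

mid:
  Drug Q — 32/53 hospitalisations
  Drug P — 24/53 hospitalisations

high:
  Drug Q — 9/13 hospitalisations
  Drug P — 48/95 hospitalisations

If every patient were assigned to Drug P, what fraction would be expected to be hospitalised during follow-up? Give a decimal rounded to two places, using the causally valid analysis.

0.46

Viral load is recorded after the drug and is itself shifted by it — it sits on the causal path from drug to outcome. Conditioning on a mediator would strip out part of the effect we want; the pooled comparison gives the total causal effect.
So P(outcome | do(Drug P)) is just the pooled rate for Drug P: 73/160 = 0.456.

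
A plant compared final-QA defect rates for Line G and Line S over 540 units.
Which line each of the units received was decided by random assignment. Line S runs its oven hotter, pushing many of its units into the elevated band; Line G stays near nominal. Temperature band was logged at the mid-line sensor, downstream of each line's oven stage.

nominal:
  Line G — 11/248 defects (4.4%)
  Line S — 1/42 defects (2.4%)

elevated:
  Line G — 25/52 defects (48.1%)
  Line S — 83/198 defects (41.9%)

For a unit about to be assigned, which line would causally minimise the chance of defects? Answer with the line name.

Stratifying would compare lines among units the lines themselves sorted into in-process temperature band groups — a form of selection on an intermediate. The unconditioned pooled rates give the total causal effect.
Pooled: Line G 12.0% vs Line S 35.0%; Line G is lower overall.

Line G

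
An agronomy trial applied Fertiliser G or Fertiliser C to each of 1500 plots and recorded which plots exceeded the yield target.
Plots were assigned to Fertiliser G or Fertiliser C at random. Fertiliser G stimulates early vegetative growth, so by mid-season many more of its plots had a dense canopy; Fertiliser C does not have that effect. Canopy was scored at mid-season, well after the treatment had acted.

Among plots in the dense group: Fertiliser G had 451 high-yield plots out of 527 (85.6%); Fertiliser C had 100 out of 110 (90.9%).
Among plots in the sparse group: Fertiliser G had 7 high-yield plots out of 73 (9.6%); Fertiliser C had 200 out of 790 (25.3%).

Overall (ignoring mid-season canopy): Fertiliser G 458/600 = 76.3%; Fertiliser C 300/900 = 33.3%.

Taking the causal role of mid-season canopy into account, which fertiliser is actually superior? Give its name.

Fertiliser G

Mid-season canopy lies on the pathway fertiliser → mid-season canopy → outcome, so adjusting for it blocks the indirect effect. For the total causal effect of fertiliser, use the unadjusted pooled rates.
Pooled: Fertiliser G 76.3% vs Fertiliser C 33.3%; Fertiliser G is higher overall.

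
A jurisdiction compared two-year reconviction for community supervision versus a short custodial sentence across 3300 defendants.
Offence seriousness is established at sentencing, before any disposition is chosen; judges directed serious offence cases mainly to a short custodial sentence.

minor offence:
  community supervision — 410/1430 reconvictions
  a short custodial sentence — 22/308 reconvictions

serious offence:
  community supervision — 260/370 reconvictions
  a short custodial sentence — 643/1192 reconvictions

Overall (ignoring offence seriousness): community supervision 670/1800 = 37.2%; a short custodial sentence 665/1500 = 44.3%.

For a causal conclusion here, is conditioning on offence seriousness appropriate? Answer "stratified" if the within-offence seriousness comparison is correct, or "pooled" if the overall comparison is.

The offence seriousness-specific comparison favours a short custodial sentence throughout, but the pooled figures favour community supervision. The question is whether to condition on offence seriousness.
The imbalance in offence seriousness arose from how defendants were allocated, not from anything the disposition did; and offence seriousness independently affects the outcome. The pooled gap is confounded — condition on offence seriousness.
Within each level — minor offence: 28.7% vs 7.1%; serious offence: 70.3% vs 53.9% — a short custodial sentence is lower every time.

stratified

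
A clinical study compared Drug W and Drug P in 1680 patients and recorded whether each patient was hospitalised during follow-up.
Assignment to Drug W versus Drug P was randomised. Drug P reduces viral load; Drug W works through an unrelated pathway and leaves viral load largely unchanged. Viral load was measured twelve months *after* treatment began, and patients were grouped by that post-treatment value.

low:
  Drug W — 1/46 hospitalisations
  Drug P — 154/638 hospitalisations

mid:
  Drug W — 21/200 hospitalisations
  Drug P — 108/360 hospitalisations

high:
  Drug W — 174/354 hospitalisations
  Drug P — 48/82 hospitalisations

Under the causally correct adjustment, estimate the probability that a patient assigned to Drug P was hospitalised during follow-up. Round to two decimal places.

0.29

The stratified and pooled comparisons disagree (Drug W wins within each viral load; Drug P wins overall), so the answer turns on the causal role of viral load.
Stratifying would compare drugs among patients the drugs themselves sorted into viral load groups — a form of selection on an intermediate. The unconditioned pooled rates give the total causal effect.
So P(outcome | do(Drug P)) is just the pooled rate for Drug P: 310/1080 = 0.287.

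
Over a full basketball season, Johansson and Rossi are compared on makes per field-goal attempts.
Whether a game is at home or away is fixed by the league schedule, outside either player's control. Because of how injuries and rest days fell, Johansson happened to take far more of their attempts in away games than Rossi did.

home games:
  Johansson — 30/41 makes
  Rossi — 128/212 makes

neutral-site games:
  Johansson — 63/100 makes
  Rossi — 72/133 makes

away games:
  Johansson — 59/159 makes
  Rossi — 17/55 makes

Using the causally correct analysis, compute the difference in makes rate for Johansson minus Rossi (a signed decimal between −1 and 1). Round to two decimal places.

+0.09

Johansson is higher inside every game venue stratum but Rossi is higher in aggregate. Whether to stratify depends on how game venue relates to the player.
Nothing the player does changes game venue; the imbalance is an allocation artefact. With game venue also predicting the outcome, the pooled figure is confounded, and the within-stratum comparison is the causal one.
Adjusting over the population distribution of game venue: 0.361·(0.732−0.604) + 0.333·(0.630−0.541) + 0.306·(0.371−0.309) = +0.095.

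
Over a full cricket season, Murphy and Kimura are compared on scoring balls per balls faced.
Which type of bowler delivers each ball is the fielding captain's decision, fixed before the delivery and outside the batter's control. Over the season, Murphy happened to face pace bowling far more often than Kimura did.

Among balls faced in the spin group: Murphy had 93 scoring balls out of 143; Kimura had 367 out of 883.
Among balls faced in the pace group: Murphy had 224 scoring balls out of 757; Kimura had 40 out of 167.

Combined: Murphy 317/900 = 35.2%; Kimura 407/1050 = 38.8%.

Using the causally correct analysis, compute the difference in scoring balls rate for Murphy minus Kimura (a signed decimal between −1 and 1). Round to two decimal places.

Bowling type differs across players for reasons unrelated to any effect of the player itself, and it separately predicts the outcome — a classic confounder. We must compare within bowling type levels.
Adjusting over the population distribution of bowling type: 0.526·(0.650−0.416) + 0.474·(0.296−0.240) = +0.150.

+0.15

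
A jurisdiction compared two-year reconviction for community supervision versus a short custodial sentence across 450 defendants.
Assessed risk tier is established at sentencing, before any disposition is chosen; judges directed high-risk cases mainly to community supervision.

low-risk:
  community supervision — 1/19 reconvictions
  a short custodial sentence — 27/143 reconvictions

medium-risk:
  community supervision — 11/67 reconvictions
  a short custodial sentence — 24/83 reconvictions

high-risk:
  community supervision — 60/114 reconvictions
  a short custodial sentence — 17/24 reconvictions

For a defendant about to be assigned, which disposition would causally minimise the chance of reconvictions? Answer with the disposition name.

The stratified and pooled comparisons disagree (community supervision wins within each assessed risk tier; a short custodial sentence wins overall), so the answer turns on the causal role of assessed risk tier.
Assessed risk tier differs across dispositions for reasons unrelated to any effect of the disposition itself, and it separately predicts the outcome — a classic confounder. We must compare within assessed risk tier levels.
Within each level — low-risk: 5.3% vs 18.9%; medium-risk: 16.4% vs 28.9%; high-risk: 52.6% vs 70.8% — community supervision is lower every time.

community supervision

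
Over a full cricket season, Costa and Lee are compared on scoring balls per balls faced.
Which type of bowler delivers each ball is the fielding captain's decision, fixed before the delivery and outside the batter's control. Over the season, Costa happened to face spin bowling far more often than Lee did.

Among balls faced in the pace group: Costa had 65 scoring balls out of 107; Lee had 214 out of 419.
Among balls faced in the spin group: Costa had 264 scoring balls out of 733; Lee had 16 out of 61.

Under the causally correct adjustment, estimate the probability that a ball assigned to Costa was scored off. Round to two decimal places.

0.46

Within every bowling type level Costa has the higher rate, yet pooled Lee does — Simpson's reversal.
Bowling type is set before the player has any effect — it is not caused by the player — and it independently drives the outcome. That makes it a confounder, so the causal comparison is within bowling type levels.
Standardising Costa to the population bowling type mix: 0.398·65/107 + 0.602·264/733 = 0.459.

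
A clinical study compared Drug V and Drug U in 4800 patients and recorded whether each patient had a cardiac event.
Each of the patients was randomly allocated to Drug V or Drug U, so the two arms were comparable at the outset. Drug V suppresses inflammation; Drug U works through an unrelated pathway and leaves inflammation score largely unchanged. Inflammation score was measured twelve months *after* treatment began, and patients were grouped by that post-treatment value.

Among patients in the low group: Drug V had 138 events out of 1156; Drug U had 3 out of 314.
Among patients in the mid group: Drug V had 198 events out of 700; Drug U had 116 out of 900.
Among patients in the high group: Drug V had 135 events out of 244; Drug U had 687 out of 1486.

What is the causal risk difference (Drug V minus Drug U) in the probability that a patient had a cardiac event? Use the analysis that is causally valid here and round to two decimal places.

The distribution of inflammation score is itself part of what the drug does — it is an intermediate outcome. Holding it fixed would remove that part of the effect; the total effect is the pooled difference.
The causal difference is the pooled difference: 0.224 − 0.299 = -0.074.

-0.07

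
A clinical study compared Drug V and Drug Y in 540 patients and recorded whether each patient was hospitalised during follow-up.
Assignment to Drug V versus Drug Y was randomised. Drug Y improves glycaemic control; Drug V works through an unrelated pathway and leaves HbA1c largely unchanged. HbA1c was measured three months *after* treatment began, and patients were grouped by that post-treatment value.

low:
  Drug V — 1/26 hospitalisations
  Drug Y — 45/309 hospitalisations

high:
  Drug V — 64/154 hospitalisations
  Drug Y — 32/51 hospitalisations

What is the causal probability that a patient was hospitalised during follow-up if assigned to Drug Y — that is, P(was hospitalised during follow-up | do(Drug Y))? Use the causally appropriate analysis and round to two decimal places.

The distribution of HbA1c is itself part of what the drug does — it is an intermediate outcome. Holding it fixed would remove that part of the effect; the total effect is the pooled difference.
So P(outcome | do(Drug Y)) is just the pooled rate for Drug Y: 77/360 = 0.214.

0.21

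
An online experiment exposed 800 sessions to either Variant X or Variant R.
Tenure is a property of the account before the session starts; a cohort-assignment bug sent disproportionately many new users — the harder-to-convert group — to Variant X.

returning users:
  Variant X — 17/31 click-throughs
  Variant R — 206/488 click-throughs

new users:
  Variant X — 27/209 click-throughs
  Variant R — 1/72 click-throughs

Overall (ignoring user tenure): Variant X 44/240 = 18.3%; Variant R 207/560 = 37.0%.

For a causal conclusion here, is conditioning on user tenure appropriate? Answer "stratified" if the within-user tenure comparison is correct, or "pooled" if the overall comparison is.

stratified

The user tenure-specific comparison favours Variant X throughout, but the pooled figures favour Variant R. The question is whether to condition on user tenure.
User tenure differs across variants for reasons unrelated to any effect of the variant itself, and it separately predicts the outcome — a classic confounder. We must compare within user tenure levels.
Within each level — returning users: 54.8% vs 42.2%; new users: 12.9% vs 1.4% — Variant X is higher every time.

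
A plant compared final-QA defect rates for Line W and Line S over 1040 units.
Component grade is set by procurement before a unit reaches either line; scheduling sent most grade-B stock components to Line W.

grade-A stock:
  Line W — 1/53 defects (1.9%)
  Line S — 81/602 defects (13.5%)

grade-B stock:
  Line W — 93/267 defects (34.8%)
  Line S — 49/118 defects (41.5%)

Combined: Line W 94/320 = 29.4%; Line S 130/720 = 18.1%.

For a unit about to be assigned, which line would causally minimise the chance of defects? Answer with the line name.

Line W

Here component grade is a common cause — it drives both which line a case falls under and the outcome. The crude comparison mixes populations; the stratum-specific rates are the causally relevant ones.
Within each level — grade-A stock: 1.9% vs 13.5%; grade-B stock: 34.8% vs 41.5% — Line W is lower every time.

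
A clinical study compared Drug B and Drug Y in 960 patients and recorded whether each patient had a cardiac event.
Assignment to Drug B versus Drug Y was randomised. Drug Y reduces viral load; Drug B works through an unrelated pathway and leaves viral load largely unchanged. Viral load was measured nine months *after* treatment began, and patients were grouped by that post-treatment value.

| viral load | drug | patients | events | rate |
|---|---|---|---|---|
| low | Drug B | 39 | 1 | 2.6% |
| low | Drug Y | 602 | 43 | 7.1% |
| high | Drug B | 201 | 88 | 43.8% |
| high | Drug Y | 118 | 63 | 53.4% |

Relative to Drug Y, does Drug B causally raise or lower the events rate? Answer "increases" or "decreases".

increases

Viral load lies on the pathway drug → viral load → outcome, so adjusting for it blocks the indirect effect. For the total causal effect of drug, use the unadjusted pooled rates.
Pooled: Drug B 37.1% vs Drug Y 14.7%; Drug Y is lower overall.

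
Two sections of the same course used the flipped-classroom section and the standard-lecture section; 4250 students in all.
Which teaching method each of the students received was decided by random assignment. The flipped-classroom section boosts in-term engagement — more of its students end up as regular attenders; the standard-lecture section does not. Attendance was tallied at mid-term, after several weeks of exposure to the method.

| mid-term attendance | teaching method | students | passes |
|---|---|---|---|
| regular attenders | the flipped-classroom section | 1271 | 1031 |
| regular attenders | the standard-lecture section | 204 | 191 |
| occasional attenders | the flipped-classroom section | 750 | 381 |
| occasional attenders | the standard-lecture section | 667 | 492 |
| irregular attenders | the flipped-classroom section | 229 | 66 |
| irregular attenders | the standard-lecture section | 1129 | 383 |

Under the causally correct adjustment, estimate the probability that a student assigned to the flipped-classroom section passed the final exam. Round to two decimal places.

Mid-term attendance lies on the pathway teaching method → mid-term attendance → outcome, so adjusting for it blocks the indirect effect. For the total causal effect of teaching method, use the unadjusted pooled rates.
So P(outcome | do(the flipped-classroom section)) is just the pooled rate for the flipped-classroom section: 1478/2250 = 0.657.

0.66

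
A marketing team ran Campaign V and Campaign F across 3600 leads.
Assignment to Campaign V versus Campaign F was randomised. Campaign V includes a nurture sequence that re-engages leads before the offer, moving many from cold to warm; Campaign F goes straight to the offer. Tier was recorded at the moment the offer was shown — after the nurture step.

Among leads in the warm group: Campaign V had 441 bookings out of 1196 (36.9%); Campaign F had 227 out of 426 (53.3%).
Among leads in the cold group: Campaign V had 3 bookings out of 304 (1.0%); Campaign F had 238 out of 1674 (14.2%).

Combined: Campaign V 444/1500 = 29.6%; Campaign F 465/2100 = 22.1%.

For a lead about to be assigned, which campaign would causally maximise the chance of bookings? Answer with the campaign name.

Campaign V

The engagement tier-specific comparison favours Campaign F throughout, but the pooled figures favour Campaign V. The question is whether to condition on engagement tier.
Engagement tier lies on the pathway campaign → engagement tier → outcome, so adjusting for it blocks the indirect effect. For the total causal effect of campaign, use the unadjusted pooled rates.
Pooled: Campaign V 29.6% vs Campaign F 22.1%; Campaign V is higher overall.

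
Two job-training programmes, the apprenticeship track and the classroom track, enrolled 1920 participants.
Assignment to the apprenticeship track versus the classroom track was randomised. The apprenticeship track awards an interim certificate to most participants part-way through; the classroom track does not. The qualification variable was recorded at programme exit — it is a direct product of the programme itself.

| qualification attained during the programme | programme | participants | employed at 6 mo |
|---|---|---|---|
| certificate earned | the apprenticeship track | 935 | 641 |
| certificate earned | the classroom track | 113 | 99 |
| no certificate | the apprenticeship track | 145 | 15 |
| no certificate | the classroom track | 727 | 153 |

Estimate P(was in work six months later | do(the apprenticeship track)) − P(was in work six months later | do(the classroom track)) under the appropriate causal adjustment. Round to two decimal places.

+0.31

The qualification attained during the programme-specific comparison favours the classroom track throughout, but the pooled figures favour the apprenticeship track. The question is whether to condition on qualification attained during the programme.
Because the programme influences qualification attained during the programme, qualification attained during the programme is a post-treatment mediator, not a confounder. Stratifying on it would bias the estimate; the causal effect is the crude pooled difference.
The causal difference is the pooled difference: 0.607 − 0.300 = +0.307.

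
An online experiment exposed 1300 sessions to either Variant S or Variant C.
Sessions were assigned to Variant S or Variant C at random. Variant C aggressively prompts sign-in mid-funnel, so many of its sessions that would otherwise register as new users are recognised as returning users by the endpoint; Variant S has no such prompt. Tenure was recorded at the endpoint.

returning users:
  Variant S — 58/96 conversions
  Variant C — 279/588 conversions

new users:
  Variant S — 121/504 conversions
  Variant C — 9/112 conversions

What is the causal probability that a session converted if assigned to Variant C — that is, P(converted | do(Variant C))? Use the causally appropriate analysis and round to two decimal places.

The user tenure-specific comparison favours Variant S throughout, but the pooled figures favour Variant C. The question is whether to condition on user tenure.
The distribution of user tenure is itself part of what the variant does — it is an intermediate outcome. Holding it fixed would remove that part of the effect; the total effect is the pooled difference.
So P(outcome | do(Variant C)) is just the pooled rate for Variant C: 288/700 = 0.411.

0.41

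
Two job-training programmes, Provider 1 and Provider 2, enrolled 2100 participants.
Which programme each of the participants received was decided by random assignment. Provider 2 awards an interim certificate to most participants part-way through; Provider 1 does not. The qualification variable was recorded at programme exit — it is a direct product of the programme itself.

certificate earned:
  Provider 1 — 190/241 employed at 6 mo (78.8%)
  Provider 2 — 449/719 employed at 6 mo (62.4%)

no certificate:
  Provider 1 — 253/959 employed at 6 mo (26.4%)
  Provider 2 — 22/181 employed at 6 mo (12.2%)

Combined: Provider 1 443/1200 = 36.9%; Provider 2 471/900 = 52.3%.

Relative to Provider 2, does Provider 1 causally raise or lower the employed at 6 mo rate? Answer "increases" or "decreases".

decreases

Provider 1 is higher inside every qualification attained during the programme stratum but Provider 2 is higher in aggregate. Whether to stratify depends on how qualification attained during the programme relates to the programme.
Qualification attained during the programme here is a post-treatment variable shaped by the programme; conditioning on it would introduce bias rather than remove it. The overall comparison is the causal one.
Pooled: Provider 1 36.9% vs Provider 2 52.3%; Provider 2 is higher overall.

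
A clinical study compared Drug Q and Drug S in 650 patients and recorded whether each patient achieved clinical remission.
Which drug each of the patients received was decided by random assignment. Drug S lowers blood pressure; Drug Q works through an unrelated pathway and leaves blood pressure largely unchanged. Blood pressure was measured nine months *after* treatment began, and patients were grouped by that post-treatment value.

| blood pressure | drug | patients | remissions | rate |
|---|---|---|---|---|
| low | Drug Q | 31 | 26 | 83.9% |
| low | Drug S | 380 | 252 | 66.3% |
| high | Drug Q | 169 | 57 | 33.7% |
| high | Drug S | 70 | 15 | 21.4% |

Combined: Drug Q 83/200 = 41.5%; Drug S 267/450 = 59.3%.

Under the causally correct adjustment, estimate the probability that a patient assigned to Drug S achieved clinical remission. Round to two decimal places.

0.59

Because the drug influences blood pressure, blood pressure is a post-treatment mediator, not a confounder. Stratifying on it would bias the estimate; the causal effect is the crude pooled difference.
So P(outcome | do(Drug S)) is just the pooled rate for Drug S: 267/450 = 0.593.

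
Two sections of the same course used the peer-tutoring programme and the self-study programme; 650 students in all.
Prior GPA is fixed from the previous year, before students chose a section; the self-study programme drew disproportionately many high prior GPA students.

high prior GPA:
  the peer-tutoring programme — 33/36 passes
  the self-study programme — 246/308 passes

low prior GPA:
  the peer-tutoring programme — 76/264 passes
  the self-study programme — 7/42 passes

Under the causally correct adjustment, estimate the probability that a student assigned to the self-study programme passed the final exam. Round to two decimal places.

Nothing the teaching method does changes prior GPA band; the imbalance is an allocation artefact. With prior GPA band also predicting the outcome, the pooled figure is confounded, and the within-stratum comparison is the causal one.
Standardising the self-study programme to the population prior GPA band mix: 0.529·246/308 + 0.471·7/42 = 0.501.

0.50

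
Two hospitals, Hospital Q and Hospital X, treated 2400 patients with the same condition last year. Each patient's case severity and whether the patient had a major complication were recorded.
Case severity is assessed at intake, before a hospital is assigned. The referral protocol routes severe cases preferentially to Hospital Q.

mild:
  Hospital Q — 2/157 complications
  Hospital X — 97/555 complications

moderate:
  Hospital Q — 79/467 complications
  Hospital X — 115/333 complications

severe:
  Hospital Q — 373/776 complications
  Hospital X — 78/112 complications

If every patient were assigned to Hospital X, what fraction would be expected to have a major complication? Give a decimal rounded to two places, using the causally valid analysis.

Within every case severity level Hospital Q has the lower rate, yet pooled Hospital X does — Simpson's reversal.
The imbalance in case severity arose from how patients were allocated, not from anything the hospital did; and case severity independently affects the outcome. The pooled gap is confounded — condition on case severity.
Standardising Hospital X to the population case severity mix: 0.297·97/555 + 0.333·115/333 + 0.370·78/112 = 0.425.

0.42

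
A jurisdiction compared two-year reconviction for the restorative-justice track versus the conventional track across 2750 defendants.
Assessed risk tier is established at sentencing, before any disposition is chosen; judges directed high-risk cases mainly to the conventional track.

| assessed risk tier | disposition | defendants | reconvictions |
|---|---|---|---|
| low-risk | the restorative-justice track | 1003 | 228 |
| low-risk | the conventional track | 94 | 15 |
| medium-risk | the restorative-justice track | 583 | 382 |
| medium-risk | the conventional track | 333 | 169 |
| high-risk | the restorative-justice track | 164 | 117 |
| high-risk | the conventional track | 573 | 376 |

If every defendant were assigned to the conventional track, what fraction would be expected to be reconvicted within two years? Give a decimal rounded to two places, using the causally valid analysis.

0.41

The stratified and pooled comparisons disagree (the conventional track wins within each assessed risk tier; the restorative-justice track wins overall), so the answer turns on the causal role of assessed risk tier.
Assessed risk tier differs across dispositions for reasons unrelated to any effect of the disposition itself, and it separately predicts the outcome — a classic confounder. We must compare within assessed risk tier levels.
Standardising the conventional track to the population assessed risk tier mix: 0.399·15/94 + 0.333·169/333 + 0.268·376/573 = 0.409.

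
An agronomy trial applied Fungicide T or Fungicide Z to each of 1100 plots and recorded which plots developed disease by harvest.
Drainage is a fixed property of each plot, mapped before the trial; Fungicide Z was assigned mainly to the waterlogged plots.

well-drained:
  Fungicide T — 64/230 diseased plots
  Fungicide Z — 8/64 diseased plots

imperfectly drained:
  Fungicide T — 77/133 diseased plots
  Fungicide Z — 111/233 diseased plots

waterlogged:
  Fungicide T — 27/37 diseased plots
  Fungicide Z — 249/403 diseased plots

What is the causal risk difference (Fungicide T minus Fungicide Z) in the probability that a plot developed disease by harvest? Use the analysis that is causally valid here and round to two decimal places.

The field drainage-specific comparison favours Fungicide Z throughout, but the pooled figures favour Fungicide T. The question is whether to condition on field drainage.
The imbalance in field drainage arose from how plots were allocated, not from anything the fungicide did; and field drainage independently affects the outcome. The pooled gap is confounded — condition on field drainage.
Adjusting over the population distribution of field drainage: 0.267·(0.278−0.125) + 0.333·(0.579−0.476) + 0.400·(0.730−0.618) = +0.120.

+0.12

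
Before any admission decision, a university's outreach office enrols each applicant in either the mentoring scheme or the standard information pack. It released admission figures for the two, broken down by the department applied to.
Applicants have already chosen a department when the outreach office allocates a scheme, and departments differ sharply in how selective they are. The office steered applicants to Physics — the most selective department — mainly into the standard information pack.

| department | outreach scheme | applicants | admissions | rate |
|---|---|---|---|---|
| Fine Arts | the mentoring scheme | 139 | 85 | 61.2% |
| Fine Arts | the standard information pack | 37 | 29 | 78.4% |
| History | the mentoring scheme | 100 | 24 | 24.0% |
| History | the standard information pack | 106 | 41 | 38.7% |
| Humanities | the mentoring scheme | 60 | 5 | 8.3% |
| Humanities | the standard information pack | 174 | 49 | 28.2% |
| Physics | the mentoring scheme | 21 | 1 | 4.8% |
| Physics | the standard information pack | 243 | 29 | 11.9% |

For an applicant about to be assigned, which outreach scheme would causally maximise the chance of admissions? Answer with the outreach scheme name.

Nothing the outreach scheme does changes department; the imbalance is an allocation artefact. With department also predicting the outcome, the pooled figure is confounded, and the within-stratum comparison is the causal one.
Within each level — Fine Arts: 61.2% vs 78.4%; History: 24.0% vs 38.7%; Humanities: 8.3% vs 28.2%; Physics: 4.8% vs 11.9% — the standard information pack is higher every time.

the standard information pack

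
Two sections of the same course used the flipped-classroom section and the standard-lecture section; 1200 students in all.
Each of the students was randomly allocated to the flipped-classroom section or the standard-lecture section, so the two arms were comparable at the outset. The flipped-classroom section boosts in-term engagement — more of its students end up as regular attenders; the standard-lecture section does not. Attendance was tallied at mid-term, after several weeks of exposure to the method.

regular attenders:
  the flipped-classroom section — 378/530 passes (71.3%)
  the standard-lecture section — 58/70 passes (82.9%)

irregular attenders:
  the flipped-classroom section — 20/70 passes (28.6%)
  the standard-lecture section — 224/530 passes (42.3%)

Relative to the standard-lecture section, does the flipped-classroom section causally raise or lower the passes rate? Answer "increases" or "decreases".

increases

Mid-term attendance is downstream of the teaching method. One should not condition on a consequence of treatment, so the overall rates are the right comparison.
Pooled: the flipped-classroom section 66.3% vs the standard-lecture section 47.0%; the flipped-classroom section is higher overall.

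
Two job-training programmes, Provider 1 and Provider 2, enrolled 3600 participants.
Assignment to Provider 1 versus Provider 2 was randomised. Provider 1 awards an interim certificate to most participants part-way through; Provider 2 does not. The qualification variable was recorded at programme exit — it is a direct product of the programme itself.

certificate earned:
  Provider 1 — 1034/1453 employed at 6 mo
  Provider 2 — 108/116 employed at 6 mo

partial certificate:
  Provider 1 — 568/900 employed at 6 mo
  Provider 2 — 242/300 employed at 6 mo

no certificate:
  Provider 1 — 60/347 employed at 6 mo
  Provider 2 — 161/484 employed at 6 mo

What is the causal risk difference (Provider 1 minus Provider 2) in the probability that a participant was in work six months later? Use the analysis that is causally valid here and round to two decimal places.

Provider 2 is higher inside every qualification attained during the programme stratum but Provider 1 is higher in aggregate. Whether to stratify depends on how qualification attained during the programme relates to the programme.
Stratifying would compare programmes among participants the programmes themselves sorted into qualification attained during the programme groups — a form of selection on an intermediate. The unconditioned pooled rates give the total causal effect.
The causal difference is the pooled difference: 0.616 − 0.568 = +0.048.

+0.05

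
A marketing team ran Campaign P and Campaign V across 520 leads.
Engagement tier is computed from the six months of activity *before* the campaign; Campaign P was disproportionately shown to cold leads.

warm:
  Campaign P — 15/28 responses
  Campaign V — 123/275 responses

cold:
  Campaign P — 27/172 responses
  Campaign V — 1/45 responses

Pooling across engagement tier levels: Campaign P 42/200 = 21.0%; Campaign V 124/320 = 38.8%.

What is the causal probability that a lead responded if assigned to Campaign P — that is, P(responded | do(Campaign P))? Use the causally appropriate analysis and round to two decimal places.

0.38

Nothing the campaign does changes engagement tier; the imbalance is an allocation artefact. With engagement tier also predicting the outcome, the pooled figure is confounded, and the within-stratum comparison is the causal one.
Standardising Campaign P to the population engagement tier mix: 0.583·15/28 + 0.417·27/172 = 0.378.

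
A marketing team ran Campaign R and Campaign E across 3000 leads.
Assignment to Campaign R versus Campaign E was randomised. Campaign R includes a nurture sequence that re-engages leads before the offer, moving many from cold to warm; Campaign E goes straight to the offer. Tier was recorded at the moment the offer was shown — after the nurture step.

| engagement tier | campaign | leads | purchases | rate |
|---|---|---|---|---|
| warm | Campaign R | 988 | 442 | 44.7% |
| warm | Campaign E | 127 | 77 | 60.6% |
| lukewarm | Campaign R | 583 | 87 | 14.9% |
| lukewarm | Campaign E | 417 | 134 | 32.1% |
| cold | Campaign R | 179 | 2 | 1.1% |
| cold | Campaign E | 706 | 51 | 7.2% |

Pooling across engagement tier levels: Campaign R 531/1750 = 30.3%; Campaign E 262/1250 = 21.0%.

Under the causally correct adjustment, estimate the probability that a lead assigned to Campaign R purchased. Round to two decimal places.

0.30

Within every engagement tier level Campaign E has the higher rate, yet pooled Campaign R does — Simpson's reversal.
Engagement tier lies on the pathway campaign → engagement tier → outcome, so adjusting for it blocks the indirect effect. For the total causal effect of campaign, use the unadjusted pooled rates.
So P(outcome | do(Campaign R)) is just the pooled rate for Campaign R: 531/1750 = 0.303.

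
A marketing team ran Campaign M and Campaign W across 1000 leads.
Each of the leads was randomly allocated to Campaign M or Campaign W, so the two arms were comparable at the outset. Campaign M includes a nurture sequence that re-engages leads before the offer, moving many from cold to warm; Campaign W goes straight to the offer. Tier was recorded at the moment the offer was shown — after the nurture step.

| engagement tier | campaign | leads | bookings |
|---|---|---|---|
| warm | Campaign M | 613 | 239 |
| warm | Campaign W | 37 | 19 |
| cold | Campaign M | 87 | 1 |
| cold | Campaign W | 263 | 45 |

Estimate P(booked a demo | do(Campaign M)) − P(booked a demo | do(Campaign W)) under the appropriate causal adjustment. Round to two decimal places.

+0.13

The stratified and pooled comparisons disagree (Campaign W wins within each engagement tier; Campaign M wins overall), so the answer turns on the causal role of engagement tier.
Engagement tier here is a post-treatment variable shaped by the campaign; conditioning on it would introduce bias rather than remove it. The overall comparison is the causal one.
The causal difference is the pooled difference: 0.343 − 0.213 = +0.130.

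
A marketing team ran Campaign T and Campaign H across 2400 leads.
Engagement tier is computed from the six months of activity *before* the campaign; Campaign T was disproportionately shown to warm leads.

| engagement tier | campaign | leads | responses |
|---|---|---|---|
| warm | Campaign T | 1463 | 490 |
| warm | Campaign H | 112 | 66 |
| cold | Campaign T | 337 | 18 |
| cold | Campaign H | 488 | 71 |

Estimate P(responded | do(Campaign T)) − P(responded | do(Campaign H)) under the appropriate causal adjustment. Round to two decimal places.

Engagement tier is set before the campaign has any effect — it is not caused by the campaign — and it independently drives the outcome. That makes it a confounder, so the causal comparison is within engagement tier levels.
Adjusting over the population distribution of engagement tier: 0.656·(0.335−0.589) + 0.344·(0.053−0.145) = -0.199.

-0.20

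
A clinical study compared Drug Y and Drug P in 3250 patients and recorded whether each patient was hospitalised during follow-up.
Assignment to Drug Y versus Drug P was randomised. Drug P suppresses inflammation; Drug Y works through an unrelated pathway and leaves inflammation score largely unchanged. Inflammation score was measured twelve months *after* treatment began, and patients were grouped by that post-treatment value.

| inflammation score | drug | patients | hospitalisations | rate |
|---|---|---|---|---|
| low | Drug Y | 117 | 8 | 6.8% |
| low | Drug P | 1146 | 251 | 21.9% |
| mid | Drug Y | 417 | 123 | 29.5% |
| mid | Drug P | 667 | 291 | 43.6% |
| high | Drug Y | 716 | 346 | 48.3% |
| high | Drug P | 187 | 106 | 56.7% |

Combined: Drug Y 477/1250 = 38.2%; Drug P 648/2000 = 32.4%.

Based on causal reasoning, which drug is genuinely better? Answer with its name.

The inflammation score-specific comparison favours Drug Y throughout, but the pooled figures favour Drug P. The question is whether to condition on inflammation score.
Inflammation score is recorded after the drug and is itself shifted by it — it sits on the causal path from drug to outcome. Conditioning on a mediator would strip out part of the effect we want; the pooled comparison gives the total causal effect.
Pooled: Drug Y 38.2% vs Drug P 32.4%; Drug P is lower overall.

Drug P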